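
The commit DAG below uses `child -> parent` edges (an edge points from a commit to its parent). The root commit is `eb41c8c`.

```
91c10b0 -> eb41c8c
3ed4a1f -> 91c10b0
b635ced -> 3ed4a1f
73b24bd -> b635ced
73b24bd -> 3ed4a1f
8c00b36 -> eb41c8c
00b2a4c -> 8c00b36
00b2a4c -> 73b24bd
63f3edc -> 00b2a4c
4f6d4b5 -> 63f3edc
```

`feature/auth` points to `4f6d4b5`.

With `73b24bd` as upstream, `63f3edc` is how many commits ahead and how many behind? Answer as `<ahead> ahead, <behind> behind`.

3 ahead, 0 behind

Reachable from 63f3edc: {00b2a4c, 3ed4a1f, 63f3edc, 73b24bd, 8c00b36, 91c10b0, b635ced, eb41c8c}.
Reachable from 73b24bd: {3ed4a1f, 73b24bd, 91c10b0, b635ced, eb41c8c}.
Only in 63f3edc's history (ahead): {00b2a4c, 63f3edc, 8c00b36} — 3.
Only in 73b24bd's history (behind): {} — 0.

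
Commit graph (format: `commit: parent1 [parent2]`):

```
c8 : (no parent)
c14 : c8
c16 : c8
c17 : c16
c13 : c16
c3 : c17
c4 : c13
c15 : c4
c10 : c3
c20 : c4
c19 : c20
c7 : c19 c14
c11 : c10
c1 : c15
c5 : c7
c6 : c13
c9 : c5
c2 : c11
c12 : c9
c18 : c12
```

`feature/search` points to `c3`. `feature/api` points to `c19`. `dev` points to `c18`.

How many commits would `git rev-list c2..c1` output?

4

Reachable from c1: {c1, c13, c15, c16, c4, c8}.
Reachable from c2: {c10, c11, c16, c17, c2, c3, c8}.
In c1's history but not c2's: {c1, c13, c15, c4} — 4 commits.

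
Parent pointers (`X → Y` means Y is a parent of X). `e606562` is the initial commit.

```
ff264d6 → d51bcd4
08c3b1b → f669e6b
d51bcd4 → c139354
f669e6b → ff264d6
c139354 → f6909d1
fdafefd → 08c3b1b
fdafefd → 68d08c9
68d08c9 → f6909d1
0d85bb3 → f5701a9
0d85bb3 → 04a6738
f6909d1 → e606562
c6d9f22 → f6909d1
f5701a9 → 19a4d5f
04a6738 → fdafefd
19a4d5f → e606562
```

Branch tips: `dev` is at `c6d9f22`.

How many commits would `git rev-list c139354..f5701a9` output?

Reachable from f5701a9: {19a4d5f, e606562, f5701a9}.
Reachable from c139354: {c139354, e606562, f6909d1}.
In f5701a9's history but not c139354's: {19a4d5f, f5701a9} — 2 commits.

2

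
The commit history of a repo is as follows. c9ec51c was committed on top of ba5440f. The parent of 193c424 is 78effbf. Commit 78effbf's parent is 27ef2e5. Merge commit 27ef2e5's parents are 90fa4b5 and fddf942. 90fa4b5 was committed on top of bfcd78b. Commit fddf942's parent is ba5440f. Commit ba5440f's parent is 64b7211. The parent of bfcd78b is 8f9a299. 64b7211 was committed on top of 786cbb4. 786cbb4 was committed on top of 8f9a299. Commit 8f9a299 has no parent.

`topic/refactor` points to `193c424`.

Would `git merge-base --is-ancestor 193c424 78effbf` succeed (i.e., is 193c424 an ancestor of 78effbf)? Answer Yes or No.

Ancestors of 78effbf: {27ef2e5, 64b7211, 786cbb4, 78effbf, 8f9a299, 90fa4b5, ba5440f, bfcd78b, fddf942}.
193c424 is not in that set, so it is not an ancestor of 78effbf.

No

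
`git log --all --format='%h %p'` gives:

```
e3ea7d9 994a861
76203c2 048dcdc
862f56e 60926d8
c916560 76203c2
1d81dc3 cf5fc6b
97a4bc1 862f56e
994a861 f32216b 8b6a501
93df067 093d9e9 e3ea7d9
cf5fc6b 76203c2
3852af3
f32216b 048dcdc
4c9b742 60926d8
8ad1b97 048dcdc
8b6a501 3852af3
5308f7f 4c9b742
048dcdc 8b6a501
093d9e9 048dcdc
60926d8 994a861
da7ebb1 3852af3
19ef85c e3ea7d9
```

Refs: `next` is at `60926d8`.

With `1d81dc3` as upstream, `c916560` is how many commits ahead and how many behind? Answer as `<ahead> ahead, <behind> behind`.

Reachable from c916560: {048dcdc, 3852af3, 76203c2, 8b6a501, c916560}.
Reachable from 1d81dc3: {048dcdc, 1d81dc3, 3852af3, 76203c2, 8b6a501, cf5fc6b}.
Only in c916560's history (ahead): {c916560} — 1.
Only in 1d81dc3's history (behind): {1d81dc3, cf5fc6b} — 2.

1 ahead, 2 behind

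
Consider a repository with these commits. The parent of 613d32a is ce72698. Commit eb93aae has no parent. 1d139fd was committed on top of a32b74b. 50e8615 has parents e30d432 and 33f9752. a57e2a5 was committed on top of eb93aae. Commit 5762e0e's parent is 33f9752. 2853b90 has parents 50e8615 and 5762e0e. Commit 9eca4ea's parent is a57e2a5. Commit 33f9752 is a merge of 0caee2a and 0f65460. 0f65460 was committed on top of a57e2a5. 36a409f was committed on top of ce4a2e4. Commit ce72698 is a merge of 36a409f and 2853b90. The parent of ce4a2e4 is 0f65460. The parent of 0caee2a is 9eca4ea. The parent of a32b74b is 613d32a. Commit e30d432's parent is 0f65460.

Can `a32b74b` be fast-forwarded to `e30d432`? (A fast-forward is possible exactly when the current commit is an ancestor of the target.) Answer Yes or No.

No

A fast-forward from a32b74b to e30d432 is possible iff a32b74b is an ancestor of e30d432.
Ancestors of e30d432: {0f65460, a57e2a5, e30d432, eb93aae}.
a32b74b is not among them, so fast-forward is not possible.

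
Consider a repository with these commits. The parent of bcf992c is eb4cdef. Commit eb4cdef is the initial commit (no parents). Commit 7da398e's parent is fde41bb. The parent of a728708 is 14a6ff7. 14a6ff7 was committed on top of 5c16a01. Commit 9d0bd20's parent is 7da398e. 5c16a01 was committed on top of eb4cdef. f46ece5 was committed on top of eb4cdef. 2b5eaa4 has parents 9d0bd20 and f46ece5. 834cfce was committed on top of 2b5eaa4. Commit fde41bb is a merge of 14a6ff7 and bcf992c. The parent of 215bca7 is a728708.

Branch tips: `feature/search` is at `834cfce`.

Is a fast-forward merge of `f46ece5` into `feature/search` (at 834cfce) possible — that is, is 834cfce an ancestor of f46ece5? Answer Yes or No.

A fast-forward from 834cfce to f46ece5 is possible iff 834cfce is an ancestor of f46ece5.
Ancestors of f46ece5: {eb4cdef, f46ece5}.
834cfce is not among them, so fast-forward is not possible.

No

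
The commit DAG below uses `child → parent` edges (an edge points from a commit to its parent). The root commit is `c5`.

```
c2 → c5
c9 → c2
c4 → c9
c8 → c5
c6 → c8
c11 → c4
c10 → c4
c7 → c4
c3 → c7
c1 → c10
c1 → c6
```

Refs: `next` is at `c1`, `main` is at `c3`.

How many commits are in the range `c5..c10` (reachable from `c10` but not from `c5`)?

4

Reachable from c10: {c10, c2, c4, c5, c9}.
Reachable from c5: {c5}.
In c10's history but not c5's: {c10, c2, c4, c9} — 4 commits.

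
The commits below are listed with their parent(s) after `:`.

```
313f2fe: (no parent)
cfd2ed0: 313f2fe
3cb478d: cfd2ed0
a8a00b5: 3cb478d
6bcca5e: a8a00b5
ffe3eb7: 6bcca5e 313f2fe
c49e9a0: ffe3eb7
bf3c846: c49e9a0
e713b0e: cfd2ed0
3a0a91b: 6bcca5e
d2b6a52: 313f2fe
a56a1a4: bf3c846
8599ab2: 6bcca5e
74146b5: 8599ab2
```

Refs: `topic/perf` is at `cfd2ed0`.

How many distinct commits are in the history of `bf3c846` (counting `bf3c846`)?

Walking parent pointers from bf3c846: reachable set = {313f2fe, 3cb478d, 6bcca5e, a8a00b5, bf3c846, c49e9a0, cfd2ed0, ffe3eb7}.
That is 8 commits.

8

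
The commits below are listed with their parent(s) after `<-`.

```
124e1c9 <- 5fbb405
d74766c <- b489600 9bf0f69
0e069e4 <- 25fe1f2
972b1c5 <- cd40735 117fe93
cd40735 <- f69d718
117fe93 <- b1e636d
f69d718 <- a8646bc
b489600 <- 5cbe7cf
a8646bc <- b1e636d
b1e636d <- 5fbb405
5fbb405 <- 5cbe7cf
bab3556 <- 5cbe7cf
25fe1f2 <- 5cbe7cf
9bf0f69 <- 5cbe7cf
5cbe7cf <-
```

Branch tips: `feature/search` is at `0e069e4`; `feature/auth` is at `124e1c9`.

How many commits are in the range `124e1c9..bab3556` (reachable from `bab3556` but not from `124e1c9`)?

1

Reachable from bab3556: {5cbe7cf, bab3556}.
Reachable from 124e1c9: {124e1c9, 5cbe7cf, 5fbb405}.
In bab3556's history but not 124e1c9's: {bab3556} — 1 commit.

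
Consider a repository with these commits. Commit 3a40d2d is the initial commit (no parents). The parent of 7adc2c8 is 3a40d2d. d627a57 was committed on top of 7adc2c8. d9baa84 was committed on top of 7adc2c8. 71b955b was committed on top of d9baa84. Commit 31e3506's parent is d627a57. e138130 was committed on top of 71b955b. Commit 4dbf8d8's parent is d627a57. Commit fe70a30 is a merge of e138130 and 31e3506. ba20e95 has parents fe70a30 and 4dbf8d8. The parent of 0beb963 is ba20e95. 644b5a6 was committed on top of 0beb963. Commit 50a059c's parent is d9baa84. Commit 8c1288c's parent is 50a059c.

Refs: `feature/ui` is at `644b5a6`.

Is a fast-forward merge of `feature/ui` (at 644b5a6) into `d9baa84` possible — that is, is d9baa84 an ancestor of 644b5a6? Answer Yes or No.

A fast-forward from d9baa84 to 644b5a6 is possible iff d9baa84 is an ancestor of 644b5a6.
Ancestors of 644b5a6: {0beb963, 31e3506, 3a40d2d, 4dbf8d8, 644b5a6, 71b955b, 7adc2c8, ba20e95, d627a57, d9baa84, e138130, fe70a30}.
d9baa84 is among them, so fast-forward is possible.

Yes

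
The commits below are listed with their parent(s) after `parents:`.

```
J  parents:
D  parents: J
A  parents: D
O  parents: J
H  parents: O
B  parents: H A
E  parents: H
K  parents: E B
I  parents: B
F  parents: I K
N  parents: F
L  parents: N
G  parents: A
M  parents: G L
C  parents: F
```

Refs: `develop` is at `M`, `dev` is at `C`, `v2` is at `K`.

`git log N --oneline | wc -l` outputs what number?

11

Walking parent pointers from N: reachable set = {A, B, D, E, F, H, I, J, K, N, O}.
That is 11 commits.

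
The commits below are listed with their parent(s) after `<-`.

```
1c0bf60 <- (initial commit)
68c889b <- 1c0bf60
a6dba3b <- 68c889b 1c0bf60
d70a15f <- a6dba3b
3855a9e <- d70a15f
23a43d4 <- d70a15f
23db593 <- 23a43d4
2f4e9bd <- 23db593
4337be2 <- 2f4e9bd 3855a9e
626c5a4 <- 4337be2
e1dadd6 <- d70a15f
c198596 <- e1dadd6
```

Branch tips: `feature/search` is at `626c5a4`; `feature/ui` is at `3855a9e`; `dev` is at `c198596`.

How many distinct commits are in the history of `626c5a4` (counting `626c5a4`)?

Walking parent pointers from 626c5a4: reachable set = {1c0bf60, 23a43d4, 23db593, 2f4e9bd, 3855a9e, 4337be2, 626c5a4, 68c889b, a6dba3b, d70a15f}.
That is 10 commits.

10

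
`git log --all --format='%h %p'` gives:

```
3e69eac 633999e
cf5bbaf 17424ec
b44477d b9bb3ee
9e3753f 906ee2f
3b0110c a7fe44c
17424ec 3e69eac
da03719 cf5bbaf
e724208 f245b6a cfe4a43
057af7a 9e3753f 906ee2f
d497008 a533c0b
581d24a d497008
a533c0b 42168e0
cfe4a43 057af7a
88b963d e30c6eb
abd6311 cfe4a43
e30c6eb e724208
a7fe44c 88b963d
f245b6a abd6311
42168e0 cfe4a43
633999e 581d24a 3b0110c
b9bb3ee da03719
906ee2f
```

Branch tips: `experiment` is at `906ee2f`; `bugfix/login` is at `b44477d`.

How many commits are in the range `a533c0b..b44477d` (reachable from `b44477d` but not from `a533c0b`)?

16

Reachable from b44477d: {057af7a, 17424ec, 3b0110c, 3e69eac, 42168e0, 581d24a, 633999e, 88b963d, 906ee2f, 9e3753f, a533c0b, a7fe44c, abd6311, b44477d, b9bb3ee, cf5bbaf, cfe4a43, d497008, da03719, e30c6eb, e724208, f245b6a}.
Reachable from a533c0b: {057af7a, 42168e0, 906ee2f, 9e3753f, a533c0b, cfe4a43}.
In b44477d's history but not a533c0b's: {17424ec, 3b0110c, 3e69eac, 581d24a, 633999e, 88b963d, a7fe44c, abd6311, b44477d, b9bb3ee, cf5bbaf, d497008, da03719, e30c6eb, e724208, f245b6a} — 16 commits.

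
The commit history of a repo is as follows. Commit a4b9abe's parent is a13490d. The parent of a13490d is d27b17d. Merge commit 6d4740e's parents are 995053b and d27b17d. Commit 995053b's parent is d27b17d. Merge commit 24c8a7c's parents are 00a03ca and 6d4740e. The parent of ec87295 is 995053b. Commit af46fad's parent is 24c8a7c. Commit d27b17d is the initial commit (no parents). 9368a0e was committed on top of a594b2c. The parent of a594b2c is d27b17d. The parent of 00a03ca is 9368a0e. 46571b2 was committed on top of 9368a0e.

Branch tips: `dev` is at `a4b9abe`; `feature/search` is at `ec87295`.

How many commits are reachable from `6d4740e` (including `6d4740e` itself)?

3

Walking parent pointers from 6d4740e: reachable set = {6d4740e, 995053b, d27b17d}.
That is 3 commits.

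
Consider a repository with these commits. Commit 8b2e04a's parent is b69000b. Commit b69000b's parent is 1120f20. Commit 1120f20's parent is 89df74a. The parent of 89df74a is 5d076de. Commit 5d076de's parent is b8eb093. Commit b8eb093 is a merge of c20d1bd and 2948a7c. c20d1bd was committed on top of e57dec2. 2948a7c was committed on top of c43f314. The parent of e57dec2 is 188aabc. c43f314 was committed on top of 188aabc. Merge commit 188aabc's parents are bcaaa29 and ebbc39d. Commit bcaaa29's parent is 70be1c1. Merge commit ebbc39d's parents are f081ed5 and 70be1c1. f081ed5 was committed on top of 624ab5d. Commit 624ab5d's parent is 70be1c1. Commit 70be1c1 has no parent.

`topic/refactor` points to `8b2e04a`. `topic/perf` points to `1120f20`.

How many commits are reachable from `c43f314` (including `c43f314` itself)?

7

Walking parent pointers from c43f314: reachable set = {188aabc, 624ab5d, 70be1c1, bcaaa29, c43f314, ebbc39d, f081ed5}.
That is 7 commits.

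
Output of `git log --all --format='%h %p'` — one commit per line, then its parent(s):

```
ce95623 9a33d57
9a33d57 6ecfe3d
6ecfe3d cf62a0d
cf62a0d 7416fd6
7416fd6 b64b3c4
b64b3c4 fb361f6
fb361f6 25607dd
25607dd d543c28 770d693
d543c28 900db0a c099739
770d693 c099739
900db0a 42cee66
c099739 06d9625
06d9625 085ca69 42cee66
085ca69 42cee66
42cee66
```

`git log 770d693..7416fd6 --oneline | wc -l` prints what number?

Reachable from 7416fd6: {06d9625, 085ca69, 25607dd, 42cee66, 7416fd6, 770d693, 900db0a, b64b3c4, c099739, d543c28, fb361f6}.
Reachable from 770d693: {06d9625, 085ca69, 42cee66, 770d693, c099739}.
In 7416fd6's history but not 770d693's: {25607dd, 7416fd6, 900db0a, b64b3c4, d543c28, fb361f6} — 6 commits.

6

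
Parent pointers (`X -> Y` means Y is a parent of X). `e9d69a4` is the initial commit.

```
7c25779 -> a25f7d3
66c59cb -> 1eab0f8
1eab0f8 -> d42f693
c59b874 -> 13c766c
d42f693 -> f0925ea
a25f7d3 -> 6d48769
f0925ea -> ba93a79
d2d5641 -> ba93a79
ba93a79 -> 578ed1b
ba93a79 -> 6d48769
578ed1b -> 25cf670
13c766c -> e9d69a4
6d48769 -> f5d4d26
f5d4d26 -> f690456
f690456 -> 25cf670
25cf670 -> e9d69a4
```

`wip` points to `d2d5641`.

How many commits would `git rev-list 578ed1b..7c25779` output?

Reachable from 7c25779: {25cf670, 6d48769, 7c25779, a25f7d3, e9d69a4, f5d4d26, f690456}.
Reachable from 578ed1b: {25cf670, 578ed1b, e9d69a4}.
In 7c25779's history but not 578ed1b's: {6d48769, 7c25779, a25f7d3, f5d4d26, f690456} — 5 commits.

5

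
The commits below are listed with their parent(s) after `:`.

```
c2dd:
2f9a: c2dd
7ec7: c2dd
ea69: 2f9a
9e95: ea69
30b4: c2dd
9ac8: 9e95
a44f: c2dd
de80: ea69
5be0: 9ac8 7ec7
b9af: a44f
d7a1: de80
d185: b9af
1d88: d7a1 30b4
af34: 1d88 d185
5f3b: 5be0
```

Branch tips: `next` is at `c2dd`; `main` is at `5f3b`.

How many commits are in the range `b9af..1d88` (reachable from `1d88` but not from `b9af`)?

Reachable from 1d88: {1d88, 2f9a, 30b4, c2dd, d7a1, de80, ea69}.
Reachable from b9af: {a44f, b9af, c2dd}.
In 1d88's history but not b9af's: {1d88, 2f9a, 30b4, d7a1, de80, ea69} — 6 commits.

6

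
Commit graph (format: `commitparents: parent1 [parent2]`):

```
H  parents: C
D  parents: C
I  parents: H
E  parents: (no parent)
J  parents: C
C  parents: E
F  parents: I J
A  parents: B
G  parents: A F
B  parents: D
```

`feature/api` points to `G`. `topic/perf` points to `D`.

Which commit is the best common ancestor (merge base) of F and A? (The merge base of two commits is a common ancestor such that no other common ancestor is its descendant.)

Ancestors of F: {C, E, F, H, I, J}.
Ancestors of A: {A, B, C, D, E}.
Common ancestors: {C, E}.
Among these, C is not an ancestor of any other common ancestor — it is the merge base.

C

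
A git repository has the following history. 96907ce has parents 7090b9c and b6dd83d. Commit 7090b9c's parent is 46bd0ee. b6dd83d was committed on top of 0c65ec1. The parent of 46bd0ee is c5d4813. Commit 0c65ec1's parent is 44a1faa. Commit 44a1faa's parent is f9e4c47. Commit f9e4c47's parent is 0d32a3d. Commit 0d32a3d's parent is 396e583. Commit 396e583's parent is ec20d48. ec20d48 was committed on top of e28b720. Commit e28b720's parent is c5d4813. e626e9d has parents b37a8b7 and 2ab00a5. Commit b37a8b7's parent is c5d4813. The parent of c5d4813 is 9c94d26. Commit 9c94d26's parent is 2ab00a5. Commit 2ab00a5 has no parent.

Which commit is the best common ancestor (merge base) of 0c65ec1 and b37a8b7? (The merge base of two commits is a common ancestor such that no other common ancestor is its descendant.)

c5d4813

Ancestors of 0c65ec1: {0c65ec1, 0d32a3d, 2ab00a5, 396e583, 44a1faa, 9c94d26, c5d4813, e28b720, ec20d48, f9e4c47}.
Ancestors of b37a8b7: {2ab00a5, 9c94d26, b37a8b7, c5d4813}.
Common ancestors: {2ab00a5, 9c94d26, c5d4813}.
Among these, c5d4813 is not an ancestor of any other common ancestor — it is the merge base.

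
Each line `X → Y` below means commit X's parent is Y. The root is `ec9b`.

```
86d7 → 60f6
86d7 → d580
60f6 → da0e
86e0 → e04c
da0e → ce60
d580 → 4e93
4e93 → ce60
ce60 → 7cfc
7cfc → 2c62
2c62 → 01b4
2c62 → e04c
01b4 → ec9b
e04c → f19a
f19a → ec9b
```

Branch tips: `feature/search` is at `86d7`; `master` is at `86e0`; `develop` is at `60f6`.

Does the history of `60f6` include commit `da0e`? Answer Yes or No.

Yes

Ancestors of 60f6 (commits reachable by following parents): {01b4, 2c62, 60f6, 7cfc, ce60, da0e, e04c, ec9b, f19a}.
da0e is in that set, so it is an ancestor of 60f6.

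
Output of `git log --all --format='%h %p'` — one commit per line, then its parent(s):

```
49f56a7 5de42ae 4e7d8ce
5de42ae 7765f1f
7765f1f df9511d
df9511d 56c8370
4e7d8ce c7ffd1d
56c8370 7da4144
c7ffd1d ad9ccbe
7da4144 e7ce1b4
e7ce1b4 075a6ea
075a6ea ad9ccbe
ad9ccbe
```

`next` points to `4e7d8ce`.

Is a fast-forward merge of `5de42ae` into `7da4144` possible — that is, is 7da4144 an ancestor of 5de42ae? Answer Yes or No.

Yes

A fast-forward from 7da4144 to 5de42ae is possible iff 7da4144 is an ancestor of 5de42ae.
Ancestors of 5de42ae: {075a6ea, 56c8370, 5de42ae, 7765f1f, 7da4144, ad9ccbe, df9511d, e7ce1b4}.
7da4144 is among them, so fast-forward is possible.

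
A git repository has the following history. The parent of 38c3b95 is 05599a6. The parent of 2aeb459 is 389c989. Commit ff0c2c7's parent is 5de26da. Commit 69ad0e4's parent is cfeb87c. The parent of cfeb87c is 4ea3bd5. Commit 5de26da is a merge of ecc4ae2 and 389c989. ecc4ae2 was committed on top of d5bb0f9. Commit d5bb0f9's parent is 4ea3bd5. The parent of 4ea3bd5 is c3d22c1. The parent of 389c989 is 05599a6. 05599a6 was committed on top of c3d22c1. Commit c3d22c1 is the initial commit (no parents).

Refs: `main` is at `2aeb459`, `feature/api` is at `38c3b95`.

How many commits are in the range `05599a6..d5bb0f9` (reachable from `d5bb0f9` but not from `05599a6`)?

2

Reachable from d5bb0f9: {4ea3bd5, c3d22c1, d5bb0f9}.
Reachable from 05599a6: {05599a6, c3d22c1}.
In d5bb0f9's history but not 05599a6's: {4ea3bd5, d5bb0f9} — 2 commits.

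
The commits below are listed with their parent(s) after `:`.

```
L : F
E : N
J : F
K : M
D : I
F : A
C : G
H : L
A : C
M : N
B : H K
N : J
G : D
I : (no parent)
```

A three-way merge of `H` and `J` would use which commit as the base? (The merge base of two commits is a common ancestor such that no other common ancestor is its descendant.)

Ancestors of H: {A, C, D, F, G, H, I, L}.
Ancestors of J: {A, C, D, F, G, I, J}.
Common ancestors: {A, C, D, F, G, I}.
Among these, F is not an ancestor of any other common ancestor — it is the merge base.

F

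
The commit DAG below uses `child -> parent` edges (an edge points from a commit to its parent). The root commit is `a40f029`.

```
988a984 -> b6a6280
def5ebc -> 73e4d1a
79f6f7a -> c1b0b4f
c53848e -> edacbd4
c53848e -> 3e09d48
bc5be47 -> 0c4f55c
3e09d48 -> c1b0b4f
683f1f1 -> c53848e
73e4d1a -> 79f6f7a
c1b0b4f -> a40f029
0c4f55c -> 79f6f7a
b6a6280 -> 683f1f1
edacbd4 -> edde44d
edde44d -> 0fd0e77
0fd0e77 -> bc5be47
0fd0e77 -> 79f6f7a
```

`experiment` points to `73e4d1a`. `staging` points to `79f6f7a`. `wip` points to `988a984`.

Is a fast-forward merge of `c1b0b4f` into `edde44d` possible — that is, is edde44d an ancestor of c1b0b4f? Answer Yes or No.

No

A fast-forward from edde44d to c1b0b4f is possible iff edde44d is an ancestor of c1b0b4f.
Ancestors of c1b0b4f: {a40f029, c1b0b4f}.
edde44d is not among them, so fast-forward is not possible.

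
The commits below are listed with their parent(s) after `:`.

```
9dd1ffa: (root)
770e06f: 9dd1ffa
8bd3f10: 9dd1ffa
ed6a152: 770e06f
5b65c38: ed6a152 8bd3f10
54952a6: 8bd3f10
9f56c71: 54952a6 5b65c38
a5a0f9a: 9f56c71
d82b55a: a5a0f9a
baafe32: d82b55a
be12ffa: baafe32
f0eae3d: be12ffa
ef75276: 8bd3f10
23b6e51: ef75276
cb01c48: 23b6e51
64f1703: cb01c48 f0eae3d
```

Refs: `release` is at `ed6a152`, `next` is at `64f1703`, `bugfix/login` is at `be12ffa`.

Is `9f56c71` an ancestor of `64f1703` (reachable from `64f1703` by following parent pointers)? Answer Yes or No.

Yes

Ancestors of 64f1703 (commits reachable by following parents): {23b6e51, 54952a6, 5b65c38, 64f1703, 770e06f, 8bd3f10, 9dd1ffa, 9f56c71, a5a0f9a, baafe32, be12ffa, cb01c48, d82b55a, ed6a152, ef75276, f0eae3d}.
9f56c71 is in that set, so it is an ancestor of 64f1703.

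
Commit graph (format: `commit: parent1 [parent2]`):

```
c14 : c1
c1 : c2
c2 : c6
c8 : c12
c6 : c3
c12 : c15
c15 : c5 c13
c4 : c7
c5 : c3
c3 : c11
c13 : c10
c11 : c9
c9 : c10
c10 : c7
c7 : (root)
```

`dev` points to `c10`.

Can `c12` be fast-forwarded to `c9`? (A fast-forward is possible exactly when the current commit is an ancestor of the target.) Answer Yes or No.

No

A fast-forward from c12 to c9 is possible iff c12 is an ancestor of c9.
Ancestors of c9: {c10, c7, c9}.
c12 is not among them, so fast-forward is not possible.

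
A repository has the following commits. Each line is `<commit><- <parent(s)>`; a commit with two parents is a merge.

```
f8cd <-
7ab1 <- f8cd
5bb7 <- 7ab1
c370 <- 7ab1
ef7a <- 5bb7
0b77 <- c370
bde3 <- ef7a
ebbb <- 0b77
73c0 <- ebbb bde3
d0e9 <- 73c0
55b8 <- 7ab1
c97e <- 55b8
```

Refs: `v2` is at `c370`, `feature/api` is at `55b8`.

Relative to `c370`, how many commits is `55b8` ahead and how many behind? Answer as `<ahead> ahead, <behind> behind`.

1 ahead, 1 behind

Reachable from 55b8: {55b8, 7ab1, f8cd}.
Reachable from c370: {7ab1, c370, f8cd}.
Only in 55b8's history (ahead): {55b8} — 1.
Only in c370's history (behind): {c370} — 1.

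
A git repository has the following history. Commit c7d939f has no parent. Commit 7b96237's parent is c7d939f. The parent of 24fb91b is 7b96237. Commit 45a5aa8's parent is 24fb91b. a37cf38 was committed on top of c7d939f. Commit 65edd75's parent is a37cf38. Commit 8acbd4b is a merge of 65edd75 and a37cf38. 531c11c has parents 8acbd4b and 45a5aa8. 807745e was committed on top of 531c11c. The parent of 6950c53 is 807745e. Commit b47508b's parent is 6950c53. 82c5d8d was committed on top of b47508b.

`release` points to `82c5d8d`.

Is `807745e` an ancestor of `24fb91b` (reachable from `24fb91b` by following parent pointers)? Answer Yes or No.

No

Ancestors of 24fb91b: {24fb91b, 7b96237, c7d939f}.
807745e is not in that set, so it is not an ancestor of 24fb91b.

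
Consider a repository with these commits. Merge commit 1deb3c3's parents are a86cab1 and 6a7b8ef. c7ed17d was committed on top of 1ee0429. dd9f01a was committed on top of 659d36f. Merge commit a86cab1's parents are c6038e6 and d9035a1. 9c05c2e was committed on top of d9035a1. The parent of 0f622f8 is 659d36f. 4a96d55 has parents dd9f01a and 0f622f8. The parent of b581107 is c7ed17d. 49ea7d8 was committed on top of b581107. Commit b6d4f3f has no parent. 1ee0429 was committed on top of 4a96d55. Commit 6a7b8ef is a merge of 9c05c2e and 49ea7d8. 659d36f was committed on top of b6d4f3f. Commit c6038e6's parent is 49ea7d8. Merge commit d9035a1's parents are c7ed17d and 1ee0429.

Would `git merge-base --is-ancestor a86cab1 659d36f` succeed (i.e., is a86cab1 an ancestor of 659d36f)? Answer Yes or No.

No

Ancestors of 659d36f: {659d36f, b6d4f3f}.
a86cab1 is not in that set, so it is not an ancestor of 659d36f.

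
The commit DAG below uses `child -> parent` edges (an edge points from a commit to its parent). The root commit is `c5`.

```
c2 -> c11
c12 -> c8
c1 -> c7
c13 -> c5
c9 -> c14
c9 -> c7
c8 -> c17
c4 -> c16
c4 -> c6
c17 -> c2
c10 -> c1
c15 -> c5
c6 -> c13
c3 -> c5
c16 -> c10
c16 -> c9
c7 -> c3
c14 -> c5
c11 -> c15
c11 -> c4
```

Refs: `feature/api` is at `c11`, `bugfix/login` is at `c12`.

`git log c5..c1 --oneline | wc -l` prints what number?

Reachable from c1: {c1, c3, c5, c7}.
Reachable from c5: {c5}.
In c1's history but not c5's: {c1, c3, c7} — 3 commits.

3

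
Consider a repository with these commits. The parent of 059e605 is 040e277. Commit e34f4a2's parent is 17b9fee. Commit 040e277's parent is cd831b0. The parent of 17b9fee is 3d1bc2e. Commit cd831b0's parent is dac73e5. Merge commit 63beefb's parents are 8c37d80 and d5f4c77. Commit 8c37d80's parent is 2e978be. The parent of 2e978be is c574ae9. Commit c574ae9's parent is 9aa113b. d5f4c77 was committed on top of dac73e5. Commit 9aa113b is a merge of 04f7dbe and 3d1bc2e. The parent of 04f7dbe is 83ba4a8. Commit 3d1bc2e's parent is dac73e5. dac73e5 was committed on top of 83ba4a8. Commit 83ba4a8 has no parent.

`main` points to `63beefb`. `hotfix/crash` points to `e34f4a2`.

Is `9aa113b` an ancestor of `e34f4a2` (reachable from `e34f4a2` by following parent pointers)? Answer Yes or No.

Ancestors of e34f4a2: {17b9fee, 3d1bc2e, 83ba4a8, dac73e5, e34f4a2}.
9aa113b is not in that set, so it is not an ancestor of e34f4a2.

No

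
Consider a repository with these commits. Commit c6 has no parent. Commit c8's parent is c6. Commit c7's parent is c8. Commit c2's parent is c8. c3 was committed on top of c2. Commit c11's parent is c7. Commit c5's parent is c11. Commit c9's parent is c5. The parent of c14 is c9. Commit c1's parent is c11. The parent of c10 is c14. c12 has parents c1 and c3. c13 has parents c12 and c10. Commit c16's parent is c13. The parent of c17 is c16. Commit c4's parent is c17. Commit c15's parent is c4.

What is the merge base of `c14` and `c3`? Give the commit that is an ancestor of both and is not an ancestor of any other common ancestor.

Ancestors of c14: {c11, c14, c5, c6, c7, c8, c9}.
Ancestors of c3: {c2, c3, c6, c8}.
Common ancestors: {c6, c8}.
Among these, c8 is not an ancestor of any other common ancestor — it is the merge base.

c8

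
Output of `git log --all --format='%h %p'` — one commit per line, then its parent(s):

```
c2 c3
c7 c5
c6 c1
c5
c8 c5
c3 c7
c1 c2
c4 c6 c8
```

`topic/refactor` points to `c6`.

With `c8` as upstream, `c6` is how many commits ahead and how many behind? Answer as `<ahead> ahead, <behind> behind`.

Reachable from c6: {c1, c2, c3, c5, c6, c7}.
Reachable from c8: {c5, c8}.
Only in c6's history (ahead): {c1, c2, c3, c6, c7} — 5.
Only in c8's history (behind): {c8} — 1.

5 ahead, 1 behind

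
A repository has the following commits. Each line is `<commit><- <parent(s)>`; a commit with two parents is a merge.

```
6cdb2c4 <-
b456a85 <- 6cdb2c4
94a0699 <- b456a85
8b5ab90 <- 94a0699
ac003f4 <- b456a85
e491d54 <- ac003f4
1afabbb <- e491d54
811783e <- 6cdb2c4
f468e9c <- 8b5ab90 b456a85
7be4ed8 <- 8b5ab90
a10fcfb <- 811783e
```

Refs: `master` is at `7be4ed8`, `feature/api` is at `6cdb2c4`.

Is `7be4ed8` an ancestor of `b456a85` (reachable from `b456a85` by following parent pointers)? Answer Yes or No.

Ancestors of b456a85: {6cdb2c4, b456a85}.
7be4ed8 is not in that set, so it is not an ancestor of b456a85.

No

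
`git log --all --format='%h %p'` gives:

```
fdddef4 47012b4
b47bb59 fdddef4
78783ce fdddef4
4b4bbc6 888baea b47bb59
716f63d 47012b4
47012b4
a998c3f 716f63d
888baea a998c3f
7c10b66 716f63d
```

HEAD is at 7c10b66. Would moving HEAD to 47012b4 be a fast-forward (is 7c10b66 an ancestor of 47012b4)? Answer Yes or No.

A fast-forward from 7c10b66 to 47012b4 is possible iff 7c10b66 is an ancestor of 47012b4.
Ancestors of 47012b4: {47012b4}.
7c10b66 is not among them, so fast-forward is not possible.

No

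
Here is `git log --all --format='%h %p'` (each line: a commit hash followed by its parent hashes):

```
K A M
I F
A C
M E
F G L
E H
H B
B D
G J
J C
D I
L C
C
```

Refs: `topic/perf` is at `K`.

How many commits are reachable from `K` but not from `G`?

10

Reachable from K: {A, B, C, D, E, F, G, H, I, J, K, L, M}.
Reachable from G: {C, G, J}.
In K's history but not G's: {A, B, D, E, F, H, I, K, L, M} — 10 commits.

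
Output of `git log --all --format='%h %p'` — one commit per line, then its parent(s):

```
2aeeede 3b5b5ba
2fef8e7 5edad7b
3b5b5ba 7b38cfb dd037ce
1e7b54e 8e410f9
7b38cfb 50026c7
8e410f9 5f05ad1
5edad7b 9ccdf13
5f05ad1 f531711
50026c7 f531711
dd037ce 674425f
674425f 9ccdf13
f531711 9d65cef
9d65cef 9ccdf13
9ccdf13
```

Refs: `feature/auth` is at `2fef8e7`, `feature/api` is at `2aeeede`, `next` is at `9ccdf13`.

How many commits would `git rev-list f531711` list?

Walking parent pointers from f531711: reachable set = {9ccdf13, 9d65cef, f531711}.
That is 3 commits.

3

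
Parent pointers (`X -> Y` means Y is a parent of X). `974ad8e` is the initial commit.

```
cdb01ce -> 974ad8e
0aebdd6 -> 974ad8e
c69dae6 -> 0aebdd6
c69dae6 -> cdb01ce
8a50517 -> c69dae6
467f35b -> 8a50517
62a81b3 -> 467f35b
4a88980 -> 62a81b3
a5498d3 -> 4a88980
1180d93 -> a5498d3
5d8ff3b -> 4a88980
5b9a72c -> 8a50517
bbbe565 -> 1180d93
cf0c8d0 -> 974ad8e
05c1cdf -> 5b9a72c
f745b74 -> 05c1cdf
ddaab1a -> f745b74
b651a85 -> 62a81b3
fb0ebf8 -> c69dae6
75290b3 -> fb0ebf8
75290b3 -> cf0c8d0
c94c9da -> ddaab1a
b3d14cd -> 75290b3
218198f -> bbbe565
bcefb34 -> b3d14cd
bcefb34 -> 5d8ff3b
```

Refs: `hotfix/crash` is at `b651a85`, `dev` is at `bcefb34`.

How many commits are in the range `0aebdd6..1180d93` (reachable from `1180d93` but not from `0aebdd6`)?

8

Reachable from 1180d93: {0aebdd6, 1180d93, 467f35b, 4a88980, 62a81b3, 8a50517, 974ad8e, a5498d3, c69dae6, cdb01ce}.
Reachable from 0aebdd6: {0aebdd6, 974ad8e}.
In 1180d93's history but not 0aebdd6's: {1180d93, 467f35b, 4a88980, 62a81b3, 8a50517, a5498d3, c69dae6, cdb01ce} — 8 commits.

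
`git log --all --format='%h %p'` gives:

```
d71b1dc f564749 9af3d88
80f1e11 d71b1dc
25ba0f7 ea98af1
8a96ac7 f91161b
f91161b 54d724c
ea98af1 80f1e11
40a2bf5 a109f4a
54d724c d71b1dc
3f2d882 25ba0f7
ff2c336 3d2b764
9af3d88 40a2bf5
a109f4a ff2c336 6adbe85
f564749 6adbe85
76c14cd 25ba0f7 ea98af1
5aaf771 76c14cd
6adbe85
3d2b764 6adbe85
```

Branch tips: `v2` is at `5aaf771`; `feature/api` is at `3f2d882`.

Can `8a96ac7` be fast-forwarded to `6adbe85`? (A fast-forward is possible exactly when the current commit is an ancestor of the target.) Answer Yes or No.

No

A fast-forward from 8a96ac7 to 6adbe85 is possible iff 8a96ac7 is an ancestor of 6adbe85.
Ancestors of 6adbe85: {6adbe85}.
8a96ac7 is not among them, so fast-forward is not possible.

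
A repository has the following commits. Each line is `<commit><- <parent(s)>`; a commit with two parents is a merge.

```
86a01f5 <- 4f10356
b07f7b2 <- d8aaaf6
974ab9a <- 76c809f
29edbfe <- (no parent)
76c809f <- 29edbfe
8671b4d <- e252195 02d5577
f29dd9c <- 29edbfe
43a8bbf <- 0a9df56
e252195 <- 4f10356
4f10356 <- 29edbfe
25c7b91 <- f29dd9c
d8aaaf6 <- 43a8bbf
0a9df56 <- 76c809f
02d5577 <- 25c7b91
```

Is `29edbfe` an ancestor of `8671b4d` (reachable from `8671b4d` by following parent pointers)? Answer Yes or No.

Yes

Ancestors of 8671b4d (commits reachable by following parents): {02d5577, 25c7b91, 29edbfe, 4f10356, 8671b4d, e252195, f29dd9c}.
29edbfe is in that set, so it is an ancestor of 8671b4d.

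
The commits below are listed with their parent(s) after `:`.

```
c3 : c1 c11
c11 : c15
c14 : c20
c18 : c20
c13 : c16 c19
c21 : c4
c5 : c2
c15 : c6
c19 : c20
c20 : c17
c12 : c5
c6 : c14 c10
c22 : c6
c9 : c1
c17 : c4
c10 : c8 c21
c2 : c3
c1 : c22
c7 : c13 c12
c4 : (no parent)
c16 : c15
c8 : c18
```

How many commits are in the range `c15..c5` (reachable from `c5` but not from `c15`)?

Reachable from c5: {c1, c10, c11, c14, c15, c17, c18, c2, c20, c21, c22, c3, c4, c5, c6, c8}.
Reachable from c15: {c10, c14, c15, c17, c18, c20, c21, c4, c6, c8}.
In c5's history but not c15's: {c1, c11, c2, c22, c3, c5} — 6 commits.

6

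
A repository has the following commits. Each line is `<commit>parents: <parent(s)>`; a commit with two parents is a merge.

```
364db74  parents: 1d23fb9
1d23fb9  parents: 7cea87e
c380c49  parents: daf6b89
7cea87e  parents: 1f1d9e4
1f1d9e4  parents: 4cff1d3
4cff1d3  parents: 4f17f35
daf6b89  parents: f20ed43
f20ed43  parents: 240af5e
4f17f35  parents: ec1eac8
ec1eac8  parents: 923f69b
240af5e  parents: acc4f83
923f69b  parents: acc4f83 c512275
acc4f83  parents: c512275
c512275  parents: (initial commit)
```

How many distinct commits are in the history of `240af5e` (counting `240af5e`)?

Walking parent pointers from 240af5e: reachable set = {240af5e, acc4f83, c512275}.
That is 3 commits.

3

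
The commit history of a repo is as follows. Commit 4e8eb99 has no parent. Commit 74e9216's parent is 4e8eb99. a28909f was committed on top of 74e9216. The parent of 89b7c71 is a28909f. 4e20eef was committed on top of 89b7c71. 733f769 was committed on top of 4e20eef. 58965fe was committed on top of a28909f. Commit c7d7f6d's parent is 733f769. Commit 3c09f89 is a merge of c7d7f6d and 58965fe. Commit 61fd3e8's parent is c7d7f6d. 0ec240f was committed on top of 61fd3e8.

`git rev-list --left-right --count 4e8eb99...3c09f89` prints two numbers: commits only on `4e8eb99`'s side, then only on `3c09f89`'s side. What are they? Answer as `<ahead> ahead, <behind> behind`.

Reachable from 4e8eb99: {4e8eb99}.
Reachable from 3c09f89: {3c09f89, 4e20eef, 4e8eb99, 58965fe, 733f769, 74e9216, 89b7c71, a28909f, c7d7f6d}.
Only in 4e8eb99's history (ahead): {} — 0.
Only in 3c09f89's history (behind): {3c09f89, 4e20eef, 58965fe, 733f769, 74e9216, 89b7c71, a28909f, c7d7f6d} — 8.

0 ahead, 8 behind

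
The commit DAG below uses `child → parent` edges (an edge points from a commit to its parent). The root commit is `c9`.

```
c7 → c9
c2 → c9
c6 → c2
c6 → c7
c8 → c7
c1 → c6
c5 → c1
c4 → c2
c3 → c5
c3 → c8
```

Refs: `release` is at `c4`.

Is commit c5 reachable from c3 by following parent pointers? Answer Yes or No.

Yes

Ancestors of c3 (commits reachable by following parents): {c1, c2, c3, c5, c6, c7, c8, c9}.
c5 is in that set, so it is an ancestor of c3.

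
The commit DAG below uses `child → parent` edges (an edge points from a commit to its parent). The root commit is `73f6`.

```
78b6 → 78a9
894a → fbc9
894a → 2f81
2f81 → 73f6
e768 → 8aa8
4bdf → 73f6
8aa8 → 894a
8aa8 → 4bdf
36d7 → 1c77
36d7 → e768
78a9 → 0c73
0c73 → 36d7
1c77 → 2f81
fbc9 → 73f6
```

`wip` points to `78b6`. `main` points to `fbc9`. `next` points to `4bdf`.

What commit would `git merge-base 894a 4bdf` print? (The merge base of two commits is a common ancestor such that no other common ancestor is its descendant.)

73f6

Ancestors of 894a: {2f81, 73f6, 894a, fbc9}.
Ancestors of 4bdf: {4bdf, 73f6}.
Common ancestors: {73f6}.
The only common ancestor is 73f6, so it is the merge base.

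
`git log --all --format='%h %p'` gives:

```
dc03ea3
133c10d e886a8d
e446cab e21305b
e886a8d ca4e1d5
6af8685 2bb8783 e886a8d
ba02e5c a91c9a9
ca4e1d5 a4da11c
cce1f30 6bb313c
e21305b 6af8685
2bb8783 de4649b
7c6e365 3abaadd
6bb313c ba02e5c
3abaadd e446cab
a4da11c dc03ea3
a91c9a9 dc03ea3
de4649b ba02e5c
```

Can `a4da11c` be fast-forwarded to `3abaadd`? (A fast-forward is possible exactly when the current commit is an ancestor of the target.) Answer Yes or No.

Yes

A fast-forward from a4da11c to 3abaadd is possible iff a4da11c is an ancestor of 3abaadd.
Ancestors of 3abaadd: {2bb8783, 3abaadd, 6af8685, a4da11c, a91c9a9, ba02e5c, ca4e1d5, dc03ea3, de4649b, e21305b, e446cab, e886a8d}.
a4da11c is among them, so fast-forward is possible.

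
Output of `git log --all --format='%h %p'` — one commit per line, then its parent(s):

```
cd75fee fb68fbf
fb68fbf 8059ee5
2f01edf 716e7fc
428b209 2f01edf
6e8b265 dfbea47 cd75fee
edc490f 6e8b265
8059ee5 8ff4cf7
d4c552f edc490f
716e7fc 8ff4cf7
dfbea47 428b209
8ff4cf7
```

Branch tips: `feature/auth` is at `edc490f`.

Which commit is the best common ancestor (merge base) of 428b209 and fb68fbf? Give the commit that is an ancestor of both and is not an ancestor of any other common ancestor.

Ancestors of 428b209: {2f01edf, 428b209, 716e7fc, 8ff4cf7}.
Ancestors of fb68fbf: {8059ee5, 8ff4cf7, fb68fbf}.
Common ancestors: {8ff4cf7}.
The only common ancestor is 8ff4cf7, so it is the merge base.

8ff4cf7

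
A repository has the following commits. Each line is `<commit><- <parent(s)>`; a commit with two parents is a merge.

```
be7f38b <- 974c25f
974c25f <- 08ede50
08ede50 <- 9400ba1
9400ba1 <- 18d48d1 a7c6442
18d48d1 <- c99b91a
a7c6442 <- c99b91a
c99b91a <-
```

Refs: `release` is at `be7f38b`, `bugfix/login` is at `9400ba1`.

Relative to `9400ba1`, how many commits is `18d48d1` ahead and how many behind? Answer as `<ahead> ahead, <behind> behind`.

Reachable from 18d48d1: {18d48d1, c99b91a}.
Reachable from 9400ba1: {18d48d1, 9400ba1, a7c6442, c99b91a}.
Only in 18d48d1's history (ahead): {} — 0.
Only in 9400ba1's history (behind): {9400ba1, a7c6442} — 2.

0 ahead, 2 behind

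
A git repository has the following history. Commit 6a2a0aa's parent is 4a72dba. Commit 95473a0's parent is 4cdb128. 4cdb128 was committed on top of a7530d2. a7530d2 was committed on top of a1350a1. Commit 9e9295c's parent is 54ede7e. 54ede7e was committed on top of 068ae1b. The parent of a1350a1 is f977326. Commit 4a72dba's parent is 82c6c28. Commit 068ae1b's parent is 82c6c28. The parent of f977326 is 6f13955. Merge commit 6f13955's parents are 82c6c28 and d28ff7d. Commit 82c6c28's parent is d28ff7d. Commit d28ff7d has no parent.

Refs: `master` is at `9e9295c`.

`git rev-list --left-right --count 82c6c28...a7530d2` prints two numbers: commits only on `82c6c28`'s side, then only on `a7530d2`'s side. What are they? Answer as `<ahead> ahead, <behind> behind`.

Reachable from 82c6c28: {82c6c28, d28ff7d}.
Reachable from a7530d2: {6f13955, 82c6c28, a1350a1, a7530d2, d28ff7d, f977326}.
Only in 82c6c28's history (ahead): {} — 0.
Only in a7530d2's history (behind): {6f13955, a1350a1, a7530d2, f977326} — 4.

0 ahead, 4 behind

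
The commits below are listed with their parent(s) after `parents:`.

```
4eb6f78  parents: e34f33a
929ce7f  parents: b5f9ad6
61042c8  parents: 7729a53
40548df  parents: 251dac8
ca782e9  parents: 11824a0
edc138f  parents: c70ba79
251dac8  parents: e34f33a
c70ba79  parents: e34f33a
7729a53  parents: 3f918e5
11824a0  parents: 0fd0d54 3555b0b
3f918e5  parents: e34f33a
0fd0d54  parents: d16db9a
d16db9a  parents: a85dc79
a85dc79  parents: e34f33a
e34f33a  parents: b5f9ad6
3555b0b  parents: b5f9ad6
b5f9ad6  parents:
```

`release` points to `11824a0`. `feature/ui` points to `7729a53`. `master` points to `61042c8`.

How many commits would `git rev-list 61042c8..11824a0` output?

Reachable from 11824a0: {0fd0d54, 11824a0, 3555b0b, a85dc79, b5f9ad6, d16db9a, e34f33a}.
Reachable from 61042c8: {3f918e5, 61042c8, 7729a53, b5f9ad6, e34f33a}.
In 11824a0's history but not 61042c8's: {0fd0d54, 11824a0, 3555b0b, a85dc79, d16db9a} — 5 commits.

5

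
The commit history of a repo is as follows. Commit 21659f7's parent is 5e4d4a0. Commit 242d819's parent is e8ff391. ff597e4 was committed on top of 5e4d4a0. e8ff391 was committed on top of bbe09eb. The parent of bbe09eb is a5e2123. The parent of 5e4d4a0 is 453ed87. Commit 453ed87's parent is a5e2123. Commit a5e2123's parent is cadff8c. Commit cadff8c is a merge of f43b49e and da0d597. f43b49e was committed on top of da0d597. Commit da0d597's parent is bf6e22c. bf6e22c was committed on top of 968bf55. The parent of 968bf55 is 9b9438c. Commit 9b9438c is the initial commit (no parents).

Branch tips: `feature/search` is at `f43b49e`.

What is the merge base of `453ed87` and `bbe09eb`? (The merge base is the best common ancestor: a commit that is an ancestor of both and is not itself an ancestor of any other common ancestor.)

Ancestors of 453ed87: {453ed87, 968bf55, 9b9438c, a5e2123, bf6e22c, cadff8c, da0d597, f43b49e}.
Ancestors of bbe09eb: {968bf55, 9b9438c, a5e2123, bbe09eb, bf6e22c, cadff8c, da0d597, f43b49e}.
Common ancestors: {968bf55, 9b9438c, a5e2123, bf6e22c, cadff8c, da0d597, f43b49e}.
Among these, a5e2123 is not an ancestor of any other common ancestor — it is the merge base.

a5e2123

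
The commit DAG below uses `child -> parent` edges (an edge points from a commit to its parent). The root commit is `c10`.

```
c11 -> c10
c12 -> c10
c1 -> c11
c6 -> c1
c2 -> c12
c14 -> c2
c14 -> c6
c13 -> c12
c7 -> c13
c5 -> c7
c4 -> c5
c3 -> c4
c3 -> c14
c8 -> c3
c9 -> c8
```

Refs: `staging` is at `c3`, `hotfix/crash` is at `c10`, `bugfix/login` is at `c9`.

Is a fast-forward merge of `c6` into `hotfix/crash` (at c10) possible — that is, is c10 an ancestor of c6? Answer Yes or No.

A fast-forward from c10 to c6 is possible iff c10 is an ancestor of c6.
Ancestors of c6: {c1, c10, c11, c6}.
c10 is among them, so fast-forward is possible.

Yes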